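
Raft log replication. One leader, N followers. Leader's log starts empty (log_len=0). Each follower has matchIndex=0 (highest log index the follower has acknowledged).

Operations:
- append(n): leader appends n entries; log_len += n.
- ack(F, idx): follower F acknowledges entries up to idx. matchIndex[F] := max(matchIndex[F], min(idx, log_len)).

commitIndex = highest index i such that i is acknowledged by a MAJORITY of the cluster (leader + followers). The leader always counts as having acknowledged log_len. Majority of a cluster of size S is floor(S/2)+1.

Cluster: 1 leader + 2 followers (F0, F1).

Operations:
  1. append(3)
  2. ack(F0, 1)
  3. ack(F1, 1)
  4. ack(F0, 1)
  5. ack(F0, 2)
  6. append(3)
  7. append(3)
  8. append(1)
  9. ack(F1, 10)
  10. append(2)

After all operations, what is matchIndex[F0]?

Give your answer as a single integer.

Answer: 2

Derivation:
Op 1: append 3 -> log_len=3
Op 2: F0 acks idx 1 -> match: F0=1 F1=0; commitIndex=1
Op 3: F1 acks idx 1 -> match: F0=1 F1=1; commitIndex=1
Op 4: F0 acks idx 1 -> match: F0=1 F1=1; commitIndex=1
Op 5: F0 acks idx 2 -> match: F0=2 F1=1; commitIndex=2
Op 6: append 3 -> log_len=6
Op 7: append 3 -> log_len=9
Op 8: append 1 -> log_len=10
Op 9: F1 acks idx 10 -> match: F0=2 F1=10; commitIndex=10
Op 10: append 2 -> log_len=12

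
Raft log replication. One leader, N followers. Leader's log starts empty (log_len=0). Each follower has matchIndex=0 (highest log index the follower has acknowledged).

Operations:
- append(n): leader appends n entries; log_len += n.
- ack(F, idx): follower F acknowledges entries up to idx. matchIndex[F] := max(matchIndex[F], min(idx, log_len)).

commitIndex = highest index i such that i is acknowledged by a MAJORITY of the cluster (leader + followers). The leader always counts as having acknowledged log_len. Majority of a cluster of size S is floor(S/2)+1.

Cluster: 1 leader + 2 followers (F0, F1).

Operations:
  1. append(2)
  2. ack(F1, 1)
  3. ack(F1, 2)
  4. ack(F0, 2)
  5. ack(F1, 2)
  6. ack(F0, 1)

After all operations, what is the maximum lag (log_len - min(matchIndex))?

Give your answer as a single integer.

Op 1: append 2 -> log_len=2
Op 2: F1 acks idx 1 -> match: F0=0 F1=1; commitIndex=1
Op 3: F1 acks idx 2 -> match: F0=0 F1=2; commitIndex=2
Op 4: F0 acks idx 2 -> match: F0=2 F1=2; commitIndex=2
Op 5: F1 acks idx 2 -> match: F0=2 F1=2; commitIndex=2
Op 6: F0 acks idx 1 -> match: F0=2 F1=2; commitIndex=2

Answer: 0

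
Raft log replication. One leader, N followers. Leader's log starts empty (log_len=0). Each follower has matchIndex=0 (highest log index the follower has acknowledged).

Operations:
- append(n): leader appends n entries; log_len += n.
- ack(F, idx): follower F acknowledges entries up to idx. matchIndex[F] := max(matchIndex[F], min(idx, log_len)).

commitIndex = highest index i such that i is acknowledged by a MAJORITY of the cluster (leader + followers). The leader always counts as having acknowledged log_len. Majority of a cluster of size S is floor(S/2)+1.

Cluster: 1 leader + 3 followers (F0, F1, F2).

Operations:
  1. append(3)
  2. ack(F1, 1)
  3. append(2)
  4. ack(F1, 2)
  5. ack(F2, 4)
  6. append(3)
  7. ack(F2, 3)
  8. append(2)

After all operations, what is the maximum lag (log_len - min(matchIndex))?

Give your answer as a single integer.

Op 1: append 3 -> log_len=3
Op 2: F1 acks idx 1 -> match: F0=0 F1=1 F2=0; commitIndex=0
Op 3: append 2 -> log_len=5
Op 4: F1 acks idx 2 -> match: F0=0 F1=2 F2=0; commitIndex=0
Op 5: F2 acks idx 4 -> match: F0=0 F1=2 F2=4; commitIndex=2
Op 6: append 3 -> log_len=8
Op 7: F2 acks idx 3 -> match: F0=0 F1=2 F2=4; commitIndex=2
Op 8: append 2 -> log_len=10

Answer: 10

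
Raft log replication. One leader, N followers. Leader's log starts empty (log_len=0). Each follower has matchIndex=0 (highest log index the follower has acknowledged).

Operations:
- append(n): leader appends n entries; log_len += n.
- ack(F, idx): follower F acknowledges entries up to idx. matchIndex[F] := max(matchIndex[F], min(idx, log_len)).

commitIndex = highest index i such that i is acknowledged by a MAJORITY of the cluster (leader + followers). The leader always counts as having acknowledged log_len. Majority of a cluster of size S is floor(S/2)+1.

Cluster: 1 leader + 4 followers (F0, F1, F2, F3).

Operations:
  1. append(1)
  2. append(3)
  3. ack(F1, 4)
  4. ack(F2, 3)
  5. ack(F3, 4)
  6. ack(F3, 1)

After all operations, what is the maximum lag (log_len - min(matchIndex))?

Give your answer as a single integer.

Answer: 4

Derivation:
Op 1: append 1 -> log_len=1
Op 2: append 3 -> log_len=4
Op 3: F1 acks idx 4 -> match: F0=0 F1=4 F2=0 F3=0; commitIndex=0
Op 4: F2 acks idx 3 -> match: F0=0 F1=4 F2=3 F3=0; commitIndex=3
Op 5: F3 acks idx 4 -> match: F0=0 F1=4 F2=3 F3=4; commitIndex=4
Op 6: F3 acks idx 1 -> match: F0=0 F1=4 F2=3 F3=4; commitIndex=4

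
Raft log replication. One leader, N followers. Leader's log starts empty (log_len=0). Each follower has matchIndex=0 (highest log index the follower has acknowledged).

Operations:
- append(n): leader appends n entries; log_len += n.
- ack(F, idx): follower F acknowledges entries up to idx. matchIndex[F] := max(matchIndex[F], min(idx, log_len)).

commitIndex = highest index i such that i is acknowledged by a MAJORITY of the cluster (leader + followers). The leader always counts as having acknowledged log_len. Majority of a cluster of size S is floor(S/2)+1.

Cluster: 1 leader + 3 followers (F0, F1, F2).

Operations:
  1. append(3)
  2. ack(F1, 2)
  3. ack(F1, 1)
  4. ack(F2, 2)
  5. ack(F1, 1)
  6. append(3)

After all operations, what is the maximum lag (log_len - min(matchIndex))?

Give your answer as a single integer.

Answer: 6

Derivation:
Op 1: append 3 -> log_len=3
Op 2: F1 acks idx 2 -> match: F0=0 F1=2 F2=0; commitIndex=0
Op 3: F1 acks idx 1 -> match: F0=0 F1=2 F2=0; commitIndex=0
Op 4: F2 acks idx 2 -> match: F0=0 F1=2 F2=2; commitIndex=2
Op 5: F1 acks idx 1 -> match: F0=0 F1=2 F2=2; commitIndex=2
Op 6: append 3 -> log_len=6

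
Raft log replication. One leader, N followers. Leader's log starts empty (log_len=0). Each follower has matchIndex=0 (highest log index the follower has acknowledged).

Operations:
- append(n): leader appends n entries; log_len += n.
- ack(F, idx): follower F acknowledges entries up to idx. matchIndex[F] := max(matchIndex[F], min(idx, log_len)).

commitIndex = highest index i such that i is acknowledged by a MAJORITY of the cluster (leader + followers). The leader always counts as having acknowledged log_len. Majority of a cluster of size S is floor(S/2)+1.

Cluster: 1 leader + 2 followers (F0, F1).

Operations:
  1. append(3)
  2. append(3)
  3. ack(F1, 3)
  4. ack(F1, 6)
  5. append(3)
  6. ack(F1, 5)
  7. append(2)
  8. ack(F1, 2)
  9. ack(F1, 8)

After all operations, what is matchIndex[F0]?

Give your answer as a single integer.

Op 1: append 3 -> log_len=3
Op 2: append 3 -> log_len=6
Op 3: F1 acks idx 3 -> match: F0=0 F1=3; commitIndex=3
Op 4: F1 acks idx 6 -> match: F0=0 F1=6; commitIndex=6
Op 5: append 3 -> log_len=9
Op 6: F1 acks idx 5 -> match: F0=0 F1=6; commitIndex=6
Op 7: append 2 -> log_len=11
Op 8: F1 acks idx 2 -> match: F0=0 F1=6; commitIndex=6
Op 9: F1 acks idx 8 -> match: F0=0 F1=8; commitIndex=8

Answer: 0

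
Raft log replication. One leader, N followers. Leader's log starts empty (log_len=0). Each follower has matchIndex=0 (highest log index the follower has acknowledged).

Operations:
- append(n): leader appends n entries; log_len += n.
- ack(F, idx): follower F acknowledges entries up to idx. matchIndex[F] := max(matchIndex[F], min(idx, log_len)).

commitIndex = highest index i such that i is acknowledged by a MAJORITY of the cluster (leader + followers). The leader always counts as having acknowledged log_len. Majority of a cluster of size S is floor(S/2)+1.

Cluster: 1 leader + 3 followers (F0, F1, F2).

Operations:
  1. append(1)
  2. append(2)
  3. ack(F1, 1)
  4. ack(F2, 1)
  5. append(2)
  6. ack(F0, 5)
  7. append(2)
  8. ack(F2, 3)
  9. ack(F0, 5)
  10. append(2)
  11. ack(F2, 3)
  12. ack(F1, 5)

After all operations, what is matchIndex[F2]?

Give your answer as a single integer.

Op 1: append 1 -> log_len=1
Op 2: append 2 -> log_len=3
Op 3: F1 acks idx 1 -> match: F0=0 F1=1 F2=0; commitIndex=0
Op 4: F2 acks idx 1 -> match: F0=0 F1=1 F2=1; commitIndex=1
Op 5: append 2 -> log_len=5
Op 6: F0 acks idx 5 -> match: F0=5 F1=1 F2=1; commitIndex=1
Op 7: append 2 -> log_len=7
Op 8: F2 acks idx 3 -> match: F0=5 F1=1 F2=3; commitIndex=3
Op 9: F0 acks idx 5 -> match: F0=5 F1=1 F2=3; commitIndex=3
Op 10: append 2 -> log_len=9
Op 11: F2 acks idx 3 -> match: F0=5 F1=1 F2=3; commitIndex=3
Op 12: F1 acks idx 5 -> match: F0=5 F1=5 F2=3; commitIndex=5

Answer: 3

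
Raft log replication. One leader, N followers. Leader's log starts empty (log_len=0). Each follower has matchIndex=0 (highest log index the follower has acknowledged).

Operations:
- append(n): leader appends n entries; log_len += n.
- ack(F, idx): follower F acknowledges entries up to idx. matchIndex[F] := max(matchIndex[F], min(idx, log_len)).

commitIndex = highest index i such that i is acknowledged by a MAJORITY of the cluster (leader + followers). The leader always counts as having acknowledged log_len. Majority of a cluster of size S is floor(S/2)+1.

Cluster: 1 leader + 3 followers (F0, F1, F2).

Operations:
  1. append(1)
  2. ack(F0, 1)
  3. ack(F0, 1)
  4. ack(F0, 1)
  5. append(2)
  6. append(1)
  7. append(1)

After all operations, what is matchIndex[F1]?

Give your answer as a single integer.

Op 1: append 1 -> log_len=1
Op 2: F0 acks idx 1 -> match: F0=1 F1=0 F2=0; commitIndex=0
Op 3: F0 acks idx 1 -> match: F0=1 F1=0 F2=0; commitIndex=0
Op 4: F0 acks idx 1 -> match: F0=1 F1=0 F2=0; commitIndex=0
Op 5: append 2 -> log_len=3
Op 6: append 1 -> log_len=4
Op 7: append 1 -> log_len=5

Answer: 0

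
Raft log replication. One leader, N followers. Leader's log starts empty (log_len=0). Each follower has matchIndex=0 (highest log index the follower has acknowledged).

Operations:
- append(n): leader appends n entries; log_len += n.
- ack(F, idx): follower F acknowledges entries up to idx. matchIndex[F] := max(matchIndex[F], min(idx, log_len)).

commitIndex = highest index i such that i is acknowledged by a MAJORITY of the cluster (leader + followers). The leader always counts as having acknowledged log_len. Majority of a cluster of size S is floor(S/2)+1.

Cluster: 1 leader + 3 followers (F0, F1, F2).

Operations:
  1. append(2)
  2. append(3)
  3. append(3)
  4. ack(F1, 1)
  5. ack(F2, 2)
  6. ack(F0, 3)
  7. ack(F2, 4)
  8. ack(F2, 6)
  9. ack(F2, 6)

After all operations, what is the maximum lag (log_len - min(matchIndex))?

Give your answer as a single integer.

Answer: 7

Derivation:
Op 1: append 2 -> log_len=2
Op 2: append 3 -> log_len=5
Op 3: append 3 -> log_len=8
Op 4: F1 acks idx 1 -> match: F0=0 F1=1 F2=0; commitIndex=0
Op 5: F2 acks idx 2 -> match: F0=0 F1=1 F2=2; commitIndex=1
Op 6: F0 acks idx 3 -> match: F0=3 F1=1 F2=2; commitIndex=2
Op 7: F2 acks idx 4 -> match: F0=3 F1=1 F2=4; commitIndex=3
Op 8: F2 acks idx 6 -> match: F0=3 F1=1 F2=6; commitIndex=3
Op 9: F2 acks idx 6 -> match: F0=3 F1=1 F2=6; commitIndex=3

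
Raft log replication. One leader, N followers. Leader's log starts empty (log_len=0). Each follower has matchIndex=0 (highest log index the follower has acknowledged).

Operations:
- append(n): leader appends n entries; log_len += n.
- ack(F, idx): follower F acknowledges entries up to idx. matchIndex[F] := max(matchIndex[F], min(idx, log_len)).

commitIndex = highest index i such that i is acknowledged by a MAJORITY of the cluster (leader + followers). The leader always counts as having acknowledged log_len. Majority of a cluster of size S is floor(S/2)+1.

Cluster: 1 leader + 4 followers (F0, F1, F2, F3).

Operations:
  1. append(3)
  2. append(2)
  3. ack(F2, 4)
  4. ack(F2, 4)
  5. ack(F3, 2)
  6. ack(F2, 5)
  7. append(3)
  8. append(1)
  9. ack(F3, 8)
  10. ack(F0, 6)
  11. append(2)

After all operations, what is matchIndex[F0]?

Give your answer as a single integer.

Op 1: append 3 -> log_len=3
Op 2: append 2 -> log_len=5
Op 3: F2 acks idx 4 -> match: F0=0 F1=0 F2=4 F3=0; commitIndex=0
Op 4: F2 acks idx 4 -> match: F0=0 F1=0 F2=4 F3=0; commitIndex=0
Op 5: F3 acks idx 2 -> match: F0=0 F1=0 F2=4 F3=2; commitIndex=2
Op 6: F2 acks idx 5 -> match: F0=0 F1=0 F2=5 F3=2; commitIndex=2
Op 7: append 3 -> log_len=8
Op 8: append 1 -> log_len=9
Op 9: F3 acks idx 8 -> match: F0=0 F1=0 F2=5 F3=8; commitIndex=5
Op 10: F0 acks idx 6 -> match: F0=6 F1=0 F2=5 F3=8; commitIndex=6
Op 11: append 2 -> log_len=11

Answer: 6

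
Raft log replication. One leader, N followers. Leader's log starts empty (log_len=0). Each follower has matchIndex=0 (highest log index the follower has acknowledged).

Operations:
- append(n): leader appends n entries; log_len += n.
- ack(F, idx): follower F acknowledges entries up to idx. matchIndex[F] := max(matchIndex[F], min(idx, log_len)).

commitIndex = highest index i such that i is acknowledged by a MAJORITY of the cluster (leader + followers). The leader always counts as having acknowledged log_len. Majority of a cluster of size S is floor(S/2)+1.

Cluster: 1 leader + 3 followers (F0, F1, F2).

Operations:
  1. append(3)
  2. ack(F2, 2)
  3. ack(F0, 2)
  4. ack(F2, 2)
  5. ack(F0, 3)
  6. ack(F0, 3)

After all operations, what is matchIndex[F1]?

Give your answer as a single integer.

Answer: 0

Derivation:
Op 1: append 3 -> log_len=3
Op 2: F2 acks idx 2 -> match: F0=0 F1=0 F2=2; commitIndex=0
Op 3: F0 acks idx 2 -> match: F0=2 F1=0 F2=2; commitIndex=2
Op 4: F2 acks idx 2 -> match: F0=2 F1=0 F2=2; commitIndex=2
Op 5: F0 acks idx 3 -> match: F0=3 F1=0 F2=2; commitIndex=2
Op 6: F0 acks idx 3 -> match: F0=3 F1=0 F2=2; commitIndex=2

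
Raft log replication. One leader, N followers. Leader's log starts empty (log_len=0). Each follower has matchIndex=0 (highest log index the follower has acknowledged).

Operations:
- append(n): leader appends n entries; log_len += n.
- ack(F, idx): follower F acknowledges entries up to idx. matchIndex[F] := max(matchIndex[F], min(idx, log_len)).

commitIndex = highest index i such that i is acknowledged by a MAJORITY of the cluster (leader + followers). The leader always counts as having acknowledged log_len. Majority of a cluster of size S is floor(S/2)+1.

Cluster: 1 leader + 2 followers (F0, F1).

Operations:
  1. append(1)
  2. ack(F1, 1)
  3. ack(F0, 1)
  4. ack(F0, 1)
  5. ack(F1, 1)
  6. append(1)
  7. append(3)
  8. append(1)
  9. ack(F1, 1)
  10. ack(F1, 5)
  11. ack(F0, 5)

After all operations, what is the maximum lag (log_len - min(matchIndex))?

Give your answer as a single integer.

Answer: 1

Derivation:
Op 1: append 1 -> log_len=1
Op 2: F1 acks idx 1 -> match: F0=0 F1=1; commitIndex=1
Op 3: F0 acks idx 1 -> match: F0=1 F1=1; commitIndex=1
Op 4: F0 acks idx 1 -> match: F0=1 F1=1; commitIndex=1
Op 5: F1 acks idx 1 -> match: F0=1 F1=1; commitIndex=1
Op 6: append 1 -> log_len=2
Op 7: append 3 -> log_len=5
Op 8: append 1 -> log_len=6
Op 9: F1 acks idx 1 -> match: F0=1 F1=1; commitIndex=1
Op 10: F1 acks idx 5 -> match: F0=1 F1=5; commitIndex=5
Op 11: F0 acks idx 5 -> match: F0=5 F1=5; commitIndex=5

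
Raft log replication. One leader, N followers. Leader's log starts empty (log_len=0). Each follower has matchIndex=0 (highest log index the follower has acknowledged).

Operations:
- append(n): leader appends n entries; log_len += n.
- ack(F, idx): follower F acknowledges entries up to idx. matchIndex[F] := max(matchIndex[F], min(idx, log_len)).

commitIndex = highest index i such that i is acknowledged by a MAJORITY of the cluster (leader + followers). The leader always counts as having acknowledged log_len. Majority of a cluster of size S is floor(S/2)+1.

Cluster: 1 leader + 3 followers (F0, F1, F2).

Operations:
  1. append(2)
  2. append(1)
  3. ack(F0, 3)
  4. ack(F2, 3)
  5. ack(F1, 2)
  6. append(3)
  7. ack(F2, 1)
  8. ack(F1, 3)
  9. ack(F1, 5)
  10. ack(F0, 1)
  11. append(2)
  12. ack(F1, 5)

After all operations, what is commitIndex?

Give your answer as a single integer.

Answer: 3

Derivation:
Op 1: append 2 -> log_len=2
Op 2: append 1 -> log_len=3
Op 3: F0 acks idx 3 -> match: F0=3 F1=0 F2=0; commitIndex=0
Op 4: F2 acks idx 3 -> match: F0=3 F1=0 F2=3; commitIndex=3
Op 5: F1 acks idx 2 -> match: F0=3 F1=2 F2=3; commitIndex=3
Op 6: append 3 -> log_len=6
Op 7: F2 acks idx 1 -> match: F0=3 F1=2 F2=3; commitIndex=3
Op 8: F1 acks idx 3 -> match: F0=3 F1=3 F2=3; commitIndex=3
Op 9: F1 acks idx 5 -> match: F0=3 F1=5 F2=3; commitIndex=3
Op 10: F0 acks idx 1 -> match: F0=3 F1=5 F2=3; commitIndex=3
Op 11: append 2 -> log_len=8
Op 12: F1 acks idx 5 -> match: F0=3 F1=5 F2=3; commitIndex=3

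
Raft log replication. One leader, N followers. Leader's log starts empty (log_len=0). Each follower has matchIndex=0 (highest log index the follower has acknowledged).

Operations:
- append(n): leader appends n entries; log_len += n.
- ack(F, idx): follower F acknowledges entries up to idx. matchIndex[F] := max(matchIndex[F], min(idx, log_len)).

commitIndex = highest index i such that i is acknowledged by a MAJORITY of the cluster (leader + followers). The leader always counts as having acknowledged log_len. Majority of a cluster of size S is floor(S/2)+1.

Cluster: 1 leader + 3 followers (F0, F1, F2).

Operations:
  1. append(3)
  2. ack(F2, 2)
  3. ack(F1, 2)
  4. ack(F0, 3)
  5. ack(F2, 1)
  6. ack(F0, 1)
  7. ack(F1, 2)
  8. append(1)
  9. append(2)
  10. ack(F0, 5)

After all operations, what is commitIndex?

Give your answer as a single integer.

Op 1: append 3 -> log_len=3
Op 2: F2 acks idx 2 -> match: F0=0 F1=0 F2=2; commitIndex=0
Op 3: F1 acks idx 2 -> match: F0=0 F1=2 F2=2; commitIndex=2
Op 4: F0 acks idx 3 -> match: F0=3 F1=2 F2=2; commitIndex=2
Op 5: F2 acks idx 1 -> match: F0=3 F1=2 F2=2; commitIndex=2
Op 6: F0 acks idx 1 -> match: F0=3 F1=2 F2=2; commitIndex=2
Op 7: F1 acks idx 2 -> match: F0=3 F1=2 F2=2; commitIndex=2
Op 8: append 1 -> log_len=4
Op 9: append 2 -> log_len=6
Op 10: F0 acks idx 5 -> match: F0=5 F1=2 F2=2; commitIndex=2

Answer: 2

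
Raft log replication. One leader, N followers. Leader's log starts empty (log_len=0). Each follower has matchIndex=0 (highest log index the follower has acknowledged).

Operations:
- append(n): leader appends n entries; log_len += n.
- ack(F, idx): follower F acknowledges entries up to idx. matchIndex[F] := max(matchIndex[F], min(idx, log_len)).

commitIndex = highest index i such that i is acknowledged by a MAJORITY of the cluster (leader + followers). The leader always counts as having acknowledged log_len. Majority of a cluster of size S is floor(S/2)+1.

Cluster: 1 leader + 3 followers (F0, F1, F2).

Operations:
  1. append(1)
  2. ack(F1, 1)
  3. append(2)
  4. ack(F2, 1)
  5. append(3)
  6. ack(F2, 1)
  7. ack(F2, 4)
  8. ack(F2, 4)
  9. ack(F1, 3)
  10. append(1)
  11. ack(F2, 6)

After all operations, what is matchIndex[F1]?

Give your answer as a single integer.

Answer: 3

Derivation:
Op 1: append 1 -> log_len=1
Op 2: F1 acks idx 1 -> match: F0=0 F1=1 F2=0; commitIndex=0
Op 3: append 2 -> log_len=3
Op 4: F2 acks idx 1 -> match: F0=0 F1=1 F2=1; commitIndex=1
Op 5: append 3 -> log_len=6
Op 6: F2 acks idx 1 -> match: F0=0 F1=1 F2=1; commitIndex=1
Op 7: F2 acks idx 4 -> match: F0=0 F1=1 F2=4; commitIndex=1
Op 8: F2 acks idx 4 -> match: F0=0 F1=1 F2=4; commitIndex=1
Op 9: F1 acks idx 3 -> match: F0=0 F1=3 F2=4; commitIndex=3
Op 10: append 1 -> log_len=7
Op 11: F2 acks idx 6 -> match: F0=0 F1=3 F2=6; commitIndex=3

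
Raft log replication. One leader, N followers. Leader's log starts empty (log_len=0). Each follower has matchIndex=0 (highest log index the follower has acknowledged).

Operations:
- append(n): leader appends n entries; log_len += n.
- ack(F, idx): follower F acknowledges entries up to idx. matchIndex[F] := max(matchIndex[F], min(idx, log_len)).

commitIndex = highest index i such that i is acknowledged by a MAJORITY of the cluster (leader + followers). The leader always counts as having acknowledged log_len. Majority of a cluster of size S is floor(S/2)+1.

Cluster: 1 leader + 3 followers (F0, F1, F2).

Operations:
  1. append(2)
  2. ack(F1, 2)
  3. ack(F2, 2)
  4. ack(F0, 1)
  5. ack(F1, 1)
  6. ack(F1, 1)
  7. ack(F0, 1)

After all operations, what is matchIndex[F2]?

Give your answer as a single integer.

Answer: 2

Derivation:
Op 1: append 2 -> log_len=2
Op 2: F1 acks idx 2 -> match: F0=0 F1=2 F2=0; commitIndex=0
Op 3: F2 acks idx 2 -> match: F0=0 F1=2 F2=2; commitIndex=2
Op 4: F0 acks idx 1 -> match: F0=1 F1=2 F2=2; commitIndex=2
Op 5: F1 acks idx 1 -> match: F0=1 F1=2 F2=2; commitIndex=2
Op 6: F1 acks idx 1 -> match: F0=1 F1=2 F2=2; commitIndex=2
Op 7: F0 acks idx 1 -> match: F0=1 F1=2 F2=2; commitIndex=2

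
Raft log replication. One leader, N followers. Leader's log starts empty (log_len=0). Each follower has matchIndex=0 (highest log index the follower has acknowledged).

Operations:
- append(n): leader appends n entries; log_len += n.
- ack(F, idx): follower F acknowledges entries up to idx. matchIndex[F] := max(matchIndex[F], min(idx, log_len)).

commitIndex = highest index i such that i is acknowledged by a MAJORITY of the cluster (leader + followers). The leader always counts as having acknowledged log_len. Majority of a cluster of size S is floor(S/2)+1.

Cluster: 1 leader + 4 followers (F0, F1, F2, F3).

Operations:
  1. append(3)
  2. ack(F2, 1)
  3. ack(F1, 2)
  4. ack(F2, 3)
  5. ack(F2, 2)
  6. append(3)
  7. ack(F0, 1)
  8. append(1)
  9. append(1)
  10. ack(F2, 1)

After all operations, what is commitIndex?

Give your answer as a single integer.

Op 1: append 3 -> log_len=3
Op 2: F2 acks idx 1 -> match: F0=0 F1=0 F2=1 F3=0; commitIndex=0
Op 3: F1 acks idx 2 -> match: F0=0 F1=2 F2=1 F3=0; commitIndex=1
Op 4: F2 acks idx 3 -> match: F0=0 F1=2 F2=3 F3=0; commitIndex=2
Op 5: F2 acks idx 2 -> match: F0=0 F1=2 F2=3 F3=0; commitIndex=2
Op 6: append 3 -> log_len=6
Op 7: F0 acks idx 1 -> match: F0=1 F1=2 F2=3 F3=0; commitIndex=2
Op 8: append 1 -> log_len=7
Op 9: append 1 -> log_len=8
Op 10: F2 acks idx 1 -> match: F0=1 F1=2 F2=3 F3=0; commitIndex=2

Answer: 2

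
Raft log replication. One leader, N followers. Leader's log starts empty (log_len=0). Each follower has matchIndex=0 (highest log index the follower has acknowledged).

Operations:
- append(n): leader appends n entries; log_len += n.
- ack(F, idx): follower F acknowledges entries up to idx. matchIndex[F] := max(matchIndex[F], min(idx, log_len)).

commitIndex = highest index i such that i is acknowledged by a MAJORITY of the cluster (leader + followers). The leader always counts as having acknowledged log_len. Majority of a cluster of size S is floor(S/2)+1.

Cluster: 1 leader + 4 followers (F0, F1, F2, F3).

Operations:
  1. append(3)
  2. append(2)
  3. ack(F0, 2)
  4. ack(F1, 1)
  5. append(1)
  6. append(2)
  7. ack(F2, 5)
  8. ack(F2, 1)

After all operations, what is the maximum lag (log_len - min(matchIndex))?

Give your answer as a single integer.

Op 1: append 3 -> log_len=3
Op 2: append 2 -> log_len=5
Op 3: F0 acks idx 2 -> match: F0=2 F1=0 F2=0 F3=0; commitIndex=0
Op 4: F1 acks idx 1 -> match: F0=2 F1=1 F2=0 F3=0; commitIndex=1
Op 5: append 1 -> log_len=6
Op 6: append 2 -> log_len=8
Op 7: F2 acks idx 5 -> match: F0=2 F1=1 F2=5 F3=0; commitIndex=2
Op 8: F2 acks idx 1 -> match: F0=2 F1=1 F2=5 F3=0; commitIndex=2

Answer: 8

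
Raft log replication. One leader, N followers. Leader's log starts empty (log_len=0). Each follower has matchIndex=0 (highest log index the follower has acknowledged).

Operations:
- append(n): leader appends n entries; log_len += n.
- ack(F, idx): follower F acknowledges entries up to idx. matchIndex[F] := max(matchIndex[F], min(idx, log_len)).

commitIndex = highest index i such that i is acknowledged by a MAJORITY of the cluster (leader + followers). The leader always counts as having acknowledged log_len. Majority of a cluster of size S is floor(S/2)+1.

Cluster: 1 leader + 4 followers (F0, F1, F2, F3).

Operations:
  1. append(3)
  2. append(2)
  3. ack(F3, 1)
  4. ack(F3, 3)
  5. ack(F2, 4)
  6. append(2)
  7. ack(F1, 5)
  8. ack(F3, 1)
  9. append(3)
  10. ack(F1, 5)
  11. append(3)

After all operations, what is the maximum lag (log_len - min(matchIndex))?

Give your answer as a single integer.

Answer: 13

Derivation:
Op 1: append 3 -> log_len=3
Op 2: append 2 -> log_len=5
Op 3: F3 acks idx 1 -> match: F0=0 F1=0 F2=0 F3=1; commitIndex=0
Op 4: F3 acks idx 3 -> match: F0=0 F1=0 F2=0 F3=3; commitIndex=0
Op 5: F2 acks idx 4 -> match: F0=0 F1=0 F2=4 F3=3; commitIndex=3
Op 6: append 2 -> log_len=7
Op 7: F1 acks idx 5 -> match: F0=0 F1=5 F2=4 F3=3; commitIndex=4
Op 8: F3 acks idx 1 -> match: F0=0 F1=5 F2=4 F3=3; commitIndex=4
Op 9: append 3 -> log_len=10
Op 10: F1 acks idx 5 -> match: F0=0 F1=5 F2=4 F3=3; commitIndex=4
Op 11: append 3 -> log_len=13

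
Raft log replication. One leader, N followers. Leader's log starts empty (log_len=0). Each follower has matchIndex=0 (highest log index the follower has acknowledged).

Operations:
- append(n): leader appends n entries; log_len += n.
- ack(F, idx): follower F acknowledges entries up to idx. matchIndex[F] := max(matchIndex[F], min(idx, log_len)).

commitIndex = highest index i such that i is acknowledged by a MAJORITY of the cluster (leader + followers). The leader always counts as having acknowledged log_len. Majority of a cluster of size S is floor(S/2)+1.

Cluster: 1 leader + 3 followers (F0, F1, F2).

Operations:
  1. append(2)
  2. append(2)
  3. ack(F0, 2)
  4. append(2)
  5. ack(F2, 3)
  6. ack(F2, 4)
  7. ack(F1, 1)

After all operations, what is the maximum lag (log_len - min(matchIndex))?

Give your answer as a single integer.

Answer: 5

Derivation:
Op 1: append 2 -> log_len=2
Op 2: append 2 -> log_len=4
Op 3: F0 acks idx 2 -> match: F0=2 F1=0 F2=0; commitIndex=0
Op 4: append 2 -> log_len=6
Op 5: F2 acks idx 3 -> match: F0=2 F1=0 F2=3; commitIndex=2
Op 6: F2 acks idx 4 -> match: F0=2 F1=0 F2=4; commitIndex=2
Op 7: F1 acks idx 1 -> match: F0=2 F1=1 F2=4; commitIndex=2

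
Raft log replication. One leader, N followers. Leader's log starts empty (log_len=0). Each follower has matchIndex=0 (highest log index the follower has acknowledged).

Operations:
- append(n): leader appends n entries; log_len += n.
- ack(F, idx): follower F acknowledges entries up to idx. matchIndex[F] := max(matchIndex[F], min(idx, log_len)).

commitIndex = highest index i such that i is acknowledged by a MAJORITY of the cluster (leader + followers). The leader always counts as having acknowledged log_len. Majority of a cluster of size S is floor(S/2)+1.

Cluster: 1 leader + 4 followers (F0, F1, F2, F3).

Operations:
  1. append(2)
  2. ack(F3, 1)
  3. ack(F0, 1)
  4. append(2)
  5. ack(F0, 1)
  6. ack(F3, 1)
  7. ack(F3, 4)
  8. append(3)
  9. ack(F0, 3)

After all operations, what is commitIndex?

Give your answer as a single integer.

Op 1: append 2 -> log_len=2
Op 2: F3 acks idx 1 -> match: F0=0 F1=0 F2=0 F3=1; commitIndex=0
Op 3: F0 acks idx 1 -> match: F0=1 F1=0 F2=0 F3=1; commitIndex=1
Op 4: append 2 -> log_len=4
Op 5: F0 acks idx 1 -> match: F0=1 F1=0 F2=0 F3=1; commitIndex=1
Op 6: F3 acks idx 1 -> match: F0=1 F1=0 F2=0 F3=1; commitIndex=1
Op 7: F3 acks idx 4 -> match: F0=1 F1=0 F2=0 F3=4; commitIndex=1
Op 8: append 3 -> log_len=7
Op 9: F0 acks idx 3 -> match: F0=3 F1=0 F2=0 F3=4; commitIndex=3

Answer: 3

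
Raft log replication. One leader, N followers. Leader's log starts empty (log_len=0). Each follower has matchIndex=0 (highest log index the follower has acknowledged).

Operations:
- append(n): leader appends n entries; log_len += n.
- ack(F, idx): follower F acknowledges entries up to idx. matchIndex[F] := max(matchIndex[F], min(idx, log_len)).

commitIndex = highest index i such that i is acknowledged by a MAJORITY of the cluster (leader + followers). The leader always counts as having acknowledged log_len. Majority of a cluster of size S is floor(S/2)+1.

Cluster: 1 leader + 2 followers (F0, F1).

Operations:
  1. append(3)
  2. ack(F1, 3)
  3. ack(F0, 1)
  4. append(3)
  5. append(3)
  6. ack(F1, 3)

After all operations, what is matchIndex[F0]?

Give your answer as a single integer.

Answer: 1

Derivation:
Op 1: append 3 -> log_len=3
Op 2: F1 acks idx 3 -> match: F0=0 F1=3; commitIndex=3
Op 3: F0 acks idx 1 -> match: F0=1 F1=3; commitIndex=3
Op 4: append 3 -> log_len=6
Op 5: append 3 -> log_len=9
Op 6: F1 acks idx 3 -> match: F0=1 F1=3; commitIndex=3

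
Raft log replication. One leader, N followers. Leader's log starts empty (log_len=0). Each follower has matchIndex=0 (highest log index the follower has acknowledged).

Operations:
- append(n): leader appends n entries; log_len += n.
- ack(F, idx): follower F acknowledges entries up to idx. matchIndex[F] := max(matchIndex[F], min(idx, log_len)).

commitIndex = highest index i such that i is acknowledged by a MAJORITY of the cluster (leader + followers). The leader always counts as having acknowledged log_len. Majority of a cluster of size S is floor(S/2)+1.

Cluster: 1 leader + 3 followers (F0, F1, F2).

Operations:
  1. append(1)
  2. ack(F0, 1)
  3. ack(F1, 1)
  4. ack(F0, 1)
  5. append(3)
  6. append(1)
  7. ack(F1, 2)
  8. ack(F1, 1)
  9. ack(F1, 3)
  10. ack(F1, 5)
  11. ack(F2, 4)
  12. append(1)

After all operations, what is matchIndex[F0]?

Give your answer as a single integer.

Op 1: append 1 -> log_len=1
Op 2: F0 acks idx 1 -> match: F0=1 F1=0 F2=0; commitIndex=0
Op 3: F1 acks idx 1 -> match: F0=1 F1=1 F2=0; commitIndex=1
Op 4: F0 acks idx 1 -> match: F0=1 F1=1 F2=0; commitIndex=1
Op 5: append 3 -> log_len=4
Op 6: append 1 -> log_len=5
Op 7: F1 acks idx 2 -> match: F0=1 F1=2 F2=0; commitIndex=1
Op 8: F1 acks idx 1 -> match: F0=1 F1=2 F2=0; commitIndex=1
Op 9: F1 acks idx 3 -> match: F0=1 F1=3 F2=0; commitIndex=1
Op 10: F1 acks idx 5 -> match: F0=1 F1=5 F2=0; commitIndex=1
Op 11: F2 acks idx 4 -> match: F0=1 F1=5 F2=4; commitIndex=4
Op 12: append 1 -> log_len=6

Answer: 1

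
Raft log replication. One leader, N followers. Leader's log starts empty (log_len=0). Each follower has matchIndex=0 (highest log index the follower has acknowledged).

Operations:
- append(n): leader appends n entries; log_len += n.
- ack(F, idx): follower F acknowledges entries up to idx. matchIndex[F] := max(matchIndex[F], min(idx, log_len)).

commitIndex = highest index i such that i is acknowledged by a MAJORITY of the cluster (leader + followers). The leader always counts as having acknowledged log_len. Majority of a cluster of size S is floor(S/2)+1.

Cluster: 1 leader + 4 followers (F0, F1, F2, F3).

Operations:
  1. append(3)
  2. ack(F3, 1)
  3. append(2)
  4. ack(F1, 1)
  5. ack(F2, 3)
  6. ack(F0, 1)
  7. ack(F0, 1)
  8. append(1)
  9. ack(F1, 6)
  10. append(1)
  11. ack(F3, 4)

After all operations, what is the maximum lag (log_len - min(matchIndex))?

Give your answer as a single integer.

Answer: 6

Derivation:
Op 1: append 3 -> log_len=3
Op 2: F3 acks idx 1 -> match: F0=0 F1=0 F2=0 F3=1; commitIndex=0
Op 3: append 2 -> log_len=5
Op 4: F1 acks idx 1 -> match: F0=0 F1=1 F2=0 F3=1; commitIndex=1
Op 5: F2 acks idx 3 -> match: F0=0 F1=1 F2=3 F3=1; commitIndex=1
Op 6: F0 acks idx 1 -> match: F0=1 F1=1 F2=3 F3=1; commitIndex=1
Op 7: F0 acks idx 1 -> match: F0=1 F1=1 F2=3 F3=1; commitIndex=1
Op 8: append 1 -> log_len=6
Op 9: F1 acks idx 6 -> match: F0=1 F1=6 F2=3 F3=1; commitIndex=3
Op 10: append 1 -> log_len=7
Op 11: F3 acks idx 4 -> match: F0=1 F1=6 F2=3 F3=4; commitIndex=4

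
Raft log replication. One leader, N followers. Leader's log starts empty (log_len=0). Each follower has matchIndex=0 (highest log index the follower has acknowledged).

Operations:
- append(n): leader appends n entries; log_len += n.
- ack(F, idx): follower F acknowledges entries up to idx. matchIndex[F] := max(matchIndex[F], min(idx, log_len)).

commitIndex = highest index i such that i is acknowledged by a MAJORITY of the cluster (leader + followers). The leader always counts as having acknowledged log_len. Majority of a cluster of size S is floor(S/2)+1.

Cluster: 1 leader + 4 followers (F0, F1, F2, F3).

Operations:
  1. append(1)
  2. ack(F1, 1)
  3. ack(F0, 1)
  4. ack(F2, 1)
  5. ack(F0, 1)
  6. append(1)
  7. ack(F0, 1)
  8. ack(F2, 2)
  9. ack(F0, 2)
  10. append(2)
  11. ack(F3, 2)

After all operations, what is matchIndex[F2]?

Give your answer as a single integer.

Op 1: append 1 -> log_len=1
Op 2: F1 acks idx 1 -> match: F0=0 F1=1 F2=0 F3=0; commitIndex=0
Op 3: F0 acks idx 1 -> match: F0=1 F1=1 F2=0 F3=0; commitIndex=1
Op 4: F2 acks idx 1 -> match: F0=1 F1=1 F2=1 F3=0; commitIndex=1
Op 5: F0 acks idx 1 -> match: F0=1 F1=1 F2=1 F3=0; commitIndex=1
Op 6: append 1 -> log_len=2
Op 7: F0 acks idx 1 -> match: F0=1 F1=1 F2=1 F3=0; commitIndex=1
Op 8: F2 acks idx 2 -> match: F0=1 F1=1 F2=2 F3=0; commitIndex=1
Op 9: F0 acks idx 2 -> match: F0=2 F1=1 F2=2 F3=0; commitIndex=2
Op 10: append 2 -> log_len=4
Op 11: F3 acks idx 2 -> match: F0=2 F1=1 F2=2 F3=2; commitIndex=2

Answer: 2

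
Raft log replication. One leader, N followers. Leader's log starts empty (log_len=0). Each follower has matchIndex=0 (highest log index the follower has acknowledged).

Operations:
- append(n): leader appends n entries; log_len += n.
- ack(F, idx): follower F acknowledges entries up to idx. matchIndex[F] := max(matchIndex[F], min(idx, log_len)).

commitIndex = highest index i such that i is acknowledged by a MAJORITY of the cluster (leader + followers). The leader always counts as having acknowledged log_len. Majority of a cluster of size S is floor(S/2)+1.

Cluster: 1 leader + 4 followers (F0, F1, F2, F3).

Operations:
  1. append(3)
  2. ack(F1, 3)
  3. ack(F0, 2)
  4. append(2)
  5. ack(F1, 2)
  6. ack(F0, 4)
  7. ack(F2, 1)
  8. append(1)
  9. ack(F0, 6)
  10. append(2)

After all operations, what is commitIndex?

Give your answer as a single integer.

Op 1: append 3 -> log_len=3
Op 2: F1 acks idx 3 -> match: F0=0 F1=3 F2=0 F3=0; commitIndex=0
Op 3: F0 acks idx 2 -> match: F0=2 F1=3 F2=0 F3=0; commitIndex=2
Op 4: append 2 -> log_len=5
Op 5: F1 acks idx 2 -> match: F0=2 F1=3 F2=0 F3=0; commitIndex=2
Op 6: F0 acks idx 4 -> match: F0=4 F1=3 F2=0 F3=0; commitIndex=3
Op 7: F2 acks idx 1 -> match: F0=4 F1=3 F2=1 F3=0; commitIndex=3
Op 8: append 1 -> log_len=6
Op 9: F0 acks idx 6 -> match: F0=6 F1=3 F2=1 F3=0; commitIndex=3
Op 10: append 2 -> log_len=8

Answer: 3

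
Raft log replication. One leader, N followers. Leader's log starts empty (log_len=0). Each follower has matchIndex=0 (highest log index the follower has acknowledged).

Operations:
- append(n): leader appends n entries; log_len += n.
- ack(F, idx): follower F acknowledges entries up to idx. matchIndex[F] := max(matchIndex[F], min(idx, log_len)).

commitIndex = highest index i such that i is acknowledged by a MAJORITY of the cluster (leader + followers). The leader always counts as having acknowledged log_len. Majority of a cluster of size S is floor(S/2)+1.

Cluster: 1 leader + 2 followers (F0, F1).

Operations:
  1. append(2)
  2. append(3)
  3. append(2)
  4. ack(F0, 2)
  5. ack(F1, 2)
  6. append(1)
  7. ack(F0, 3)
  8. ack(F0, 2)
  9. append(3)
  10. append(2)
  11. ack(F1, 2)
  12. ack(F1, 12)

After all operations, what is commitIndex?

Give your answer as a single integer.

Answer: 12

Derivation:
Op 1: append 2 -> log_len=2
Op 2: append 3 -> log_len=5
Op 3: append 2 -> log_len=7
Op 4: F0 acks idx 2 -> match: F0=2 F1=0; commitIndex=2
Op 5: F1 acks idx 2 -> match: F0=2 F1=2; commitIndex=2
Op 6: append 1 -> log_len=8
Op 7: F0 acks idx 3 -> match: F0=3 F1=2; commitIndex=3
Op 8: F0 acks idx 2 -> match: F0=3 F1=2; commitIndex=3
Op 9: append 3 -> log_len=11
Op 10: append 2 -> log_len=13
Op 11: F1 acks idx 2 -> match: F0=3 F1=2; commitIndex=3
Op 12: F1 acks idx 12 -> match: F0=3 F1=12; commitIndex=12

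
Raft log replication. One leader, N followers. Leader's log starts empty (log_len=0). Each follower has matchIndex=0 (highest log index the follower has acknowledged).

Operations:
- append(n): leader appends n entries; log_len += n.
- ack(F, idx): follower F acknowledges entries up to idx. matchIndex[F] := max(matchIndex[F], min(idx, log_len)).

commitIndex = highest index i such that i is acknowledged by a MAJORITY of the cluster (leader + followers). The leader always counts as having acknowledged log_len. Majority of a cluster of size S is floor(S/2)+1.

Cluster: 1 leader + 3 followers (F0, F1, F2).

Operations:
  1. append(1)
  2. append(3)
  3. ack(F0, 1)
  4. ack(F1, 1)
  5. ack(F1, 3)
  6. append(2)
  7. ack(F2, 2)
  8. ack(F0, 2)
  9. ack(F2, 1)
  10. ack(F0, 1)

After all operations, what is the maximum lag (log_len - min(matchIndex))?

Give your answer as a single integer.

Op 1: append 1 -> log_len=1
Op 2: append 3 -> log_len=4
Op 3: F0 acks idx 1 -> match: F0=1 F1=0 F2=0; commitIndex=0
Op 4: F1 acks idx 1 -> match: F0=1 F1=1 F2=0; commitIndex=1
Op 5: F1 acks idx 3 -> match: F0=1 F1=3 F2=0; commitIndex=1
Op 6: append 2 -> log_len=6
Op 7: F2 acks idx 2 -> match: F0=1 F1=3 F2=2; commitIndex=2
Op 8: F0 acks idx 2 -> match: F0=2 F1=3 F2=2; commitIndex=2
Op 9: F2 acks idx 1 -> match: F0=2 F1=3 F2=2; commitIndex=2
Op 10: F0 acks idx 1 -> match: F0=2 F1=3 F2=2; commitIndex=2

Answer: 4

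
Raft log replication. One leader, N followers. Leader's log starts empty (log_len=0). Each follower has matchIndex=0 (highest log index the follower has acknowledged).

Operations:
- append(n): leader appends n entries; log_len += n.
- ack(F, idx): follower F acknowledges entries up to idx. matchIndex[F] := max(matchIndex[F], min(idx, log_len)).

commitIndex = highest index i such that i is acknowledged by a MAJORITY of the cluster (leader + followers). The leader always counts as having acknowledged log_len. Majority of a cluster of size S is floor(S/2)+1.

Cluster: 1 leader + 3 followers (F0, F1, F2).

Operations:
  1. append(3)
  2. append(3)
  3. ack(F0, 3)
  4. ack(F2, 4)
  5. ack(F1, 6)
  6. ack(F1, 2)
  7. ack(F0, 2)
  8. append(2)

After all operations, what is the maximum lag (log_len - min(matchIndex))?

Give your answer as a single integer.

Op 1: append 3 -> log_len=3
Op 2: append 3 -> log_len=6
Op 3: F0 acks idx 3 -> match: F0=3 F1=0 F2=0; commitIndex=0
Op 4: F2 acks idx 4 -> match: F0=3 F1=0 F2=4; commitIndex=3
Op 5: F1 acks idx 6 -> match: F0=3 F1=6 F2=4; commitIndex=4
Op 6: F1 acks idx 2 -> match: F0=3 F1=6 F2=4; commitIndex=4
Op 7: F0 acks idx 2 -> match: F0=3 F1=6 F2=4; commitIndex=4
Op 8: append 2 -> log_len=8

Answer: 5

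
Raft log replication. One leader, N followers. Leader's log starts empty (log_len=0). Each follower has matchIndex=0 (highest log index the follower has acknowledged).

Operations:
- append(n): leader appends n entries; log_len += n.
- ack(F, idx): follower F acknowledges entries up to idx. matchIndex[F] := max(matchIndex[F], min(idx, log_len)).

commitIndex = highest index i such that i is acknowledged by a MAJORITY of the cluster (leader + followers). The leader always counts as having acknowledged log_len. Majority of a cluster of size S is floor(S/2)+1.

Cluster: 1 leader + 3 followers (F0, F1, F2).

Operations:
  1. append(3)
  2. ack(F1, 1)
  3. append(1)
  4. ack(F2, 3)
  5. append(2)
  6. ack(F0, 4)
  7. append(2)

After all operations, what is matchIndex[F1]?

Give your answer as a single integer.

Op 1: append 3 -> log_len=3
Op 2: F1 acks idx 1 -> match: F0=0 F1=1 F2=0; commitIndex=0
Op 3: append 1 -> log_len=4
Op 4: F2 acks idx 3 -> match: F0=0 F1=1 F2=3; commitIndex=1
Op 5: append 2 -> log_len=6
Op 6: F0 acks idx 4 -> match: F0=4 F1=1 F2=3; commitIndex=3
Op 7: append 2 -> log_len=8

Answer: 1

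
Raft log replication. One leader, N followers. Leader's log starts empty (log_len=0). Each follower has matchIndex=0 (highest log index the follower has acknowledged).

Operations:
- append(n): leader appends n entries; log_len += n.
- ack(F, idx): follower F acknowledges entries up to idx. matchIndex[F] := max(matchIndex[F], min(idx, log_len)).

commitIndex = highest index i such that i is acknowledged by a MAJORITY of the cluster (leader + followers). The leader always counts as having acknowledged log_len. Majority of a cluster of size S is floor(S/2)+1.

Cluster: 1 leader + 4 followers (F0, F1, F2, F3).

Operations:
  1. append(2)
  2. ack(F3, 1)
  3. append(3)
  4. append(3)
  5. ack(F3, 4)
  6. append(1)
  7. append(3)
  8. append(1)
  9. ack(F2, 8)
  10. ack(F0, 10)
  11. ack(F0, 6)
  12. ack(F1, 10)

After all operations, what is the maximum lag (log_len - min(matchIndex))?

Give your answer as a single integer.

Op 1: append 2 -> log_len=2
Op 2: F3 acks idx 1 -> match: F0=0 F1=0 F2=0 F3=1; commitIndex=0
Op 3: append 3 -> log_len=5
Op 4: append 3 -> log_len=8
Op 5: F3 acks idx 4 -> match: F0=0 F1=0 F2=0 F3=4; commitIndex=0
Op 6: append 1 -> log_len=9
Op 7: append 3 -> log_len=12
Op 8: append 1 -> log_len=13
Op 9: F2 acks idx 8 -> match: F0=0 F1=0 F2=8 F3=4; commitIndex=4
Op 10: F0 acks idx 10 -> match: F0=10 F1=0 F2=8 F3=4; commitIndex=8
Op 11: F0 acks idx 6 -> match: F0=10 F1=0 F2=8 F3=4; commitIndex=8
Op 12: F1 acks idx 10 -> match: F0=10 F1=10 F2=8 F3=4; commitIndex=10

Answer: 9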